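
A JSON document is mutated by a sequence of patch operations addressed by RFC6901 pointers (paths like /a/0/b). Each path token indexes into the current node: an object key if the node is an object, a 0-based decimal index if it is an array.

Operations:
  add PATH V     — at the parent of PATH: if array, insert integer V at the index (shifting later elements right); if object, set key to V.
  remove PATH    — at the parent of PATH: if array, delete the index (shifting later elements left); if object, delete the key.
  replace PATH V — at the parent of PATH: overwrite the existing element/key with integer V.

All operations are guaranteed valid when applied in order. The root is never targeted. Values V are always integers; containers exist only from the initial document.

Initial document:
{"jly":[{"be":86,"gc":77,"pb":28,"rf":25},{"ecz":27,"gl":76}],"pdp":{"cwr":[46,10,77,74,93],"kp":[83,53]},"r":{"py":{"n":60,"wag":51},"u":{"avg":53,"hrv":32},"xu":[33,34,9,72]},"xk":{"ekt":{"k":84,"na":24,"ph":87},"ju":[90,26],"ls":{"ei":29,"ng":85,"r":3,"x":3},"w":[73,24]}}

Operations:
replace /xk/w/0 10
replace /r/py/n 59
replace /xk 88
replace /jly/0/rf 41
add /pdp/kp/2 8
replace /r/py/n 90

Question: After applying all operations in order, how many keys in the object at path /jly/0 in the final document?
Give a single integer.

After op 1 (replace /xk/w/0 10): {"jly":[{"be":86,"gc":77,"pb":28,"rf":25},{"ecz":27,"gl":76}],"pdp":{"cwr":[46,10,77,74,93],"kp":[83,53]},"r":{"py":{"n":60,"wag":51},"u":{"avg":53,"hrv":32},"xu":[33,34,9,72]},"xk":{"ekt":{"k":84,"na":24,"ph":87},"ju":[90,26],"ls":{"ei":29,"ng":85,"r":3,"x":3},"w":[10,24]}}
After op 2 (replace /r/py/n 59): {"jly":[{"be":86,"gc":77,"pb":28,"rf":25},{"ecz":27,"gl":76}],"pdp":{"cwr":[46,10,77,74,93],"kp":[83,53]},"r":{"py":{"n":59,"wag":51},"u":{"avg":53,"hrv":32},"xu":[33,34,9,72]},"xk":{"ekt":{"k":84,"na":24,"ph":87},"ju":[90,26],"ls":{"ei":29,"ng":85,"r":3,"x":3},"w":[10,24]}}
After op 3 (replace /xk 88): {"jly":[{"be":86,"gc":77,"pb":28,"rf":25},{"ecz":27,"gl":76}],"pdp":{"cwr":[46,10,77,74,93],"kp":[83,53]},"r":{"py":{"n":59,"wag":51},"u":{"avg":53,"hrv":32},"xu":[33,34,9,72]},"xk":88}
After op 4 (replace /jly/0/rf 41): {"jly":[{"be":86,"gc":77,"pb":28,"rf":41},{"ecz":27,"gl":76}],"pdp":{"cwr":[46,10,77,74,93],"kp":[83,53]},"r":{"py":{"n":59,"wag":51},"u":{"avg":53,"hrv":32},"xu":[33,34,9,72]},"xk":88}
After op 5 (add /pdp/kp/2 8): {"jly":[{"be":86,"gc":77,"pb":28,"rf":41},{"ecz":27,"gl":76}],"pdp":{"cwr":[46,10,77,74,93],"kp":[83,53,8]},"r":{"py":{"n":59,"wag":51},"u":{"avg":53,"hrv":32},"xu":[33,34,9,72]},"xk":88}
After op 6 (replace /r/py/n 90): {"jly":[{"be":86,"gc":77,"pb":28,"rf":41},{"ecz":27,"gl":76}],"pdp":{"cwr":[46,10,77,74,93],"kp":[83,53,8]},"r":{"py":{"n":90,"wag":51},"u":{"avg":53,"hrv":32},"xu":[33,34,9,72]},"xk":88}
Size at path /jly/0: 4

Answer: 4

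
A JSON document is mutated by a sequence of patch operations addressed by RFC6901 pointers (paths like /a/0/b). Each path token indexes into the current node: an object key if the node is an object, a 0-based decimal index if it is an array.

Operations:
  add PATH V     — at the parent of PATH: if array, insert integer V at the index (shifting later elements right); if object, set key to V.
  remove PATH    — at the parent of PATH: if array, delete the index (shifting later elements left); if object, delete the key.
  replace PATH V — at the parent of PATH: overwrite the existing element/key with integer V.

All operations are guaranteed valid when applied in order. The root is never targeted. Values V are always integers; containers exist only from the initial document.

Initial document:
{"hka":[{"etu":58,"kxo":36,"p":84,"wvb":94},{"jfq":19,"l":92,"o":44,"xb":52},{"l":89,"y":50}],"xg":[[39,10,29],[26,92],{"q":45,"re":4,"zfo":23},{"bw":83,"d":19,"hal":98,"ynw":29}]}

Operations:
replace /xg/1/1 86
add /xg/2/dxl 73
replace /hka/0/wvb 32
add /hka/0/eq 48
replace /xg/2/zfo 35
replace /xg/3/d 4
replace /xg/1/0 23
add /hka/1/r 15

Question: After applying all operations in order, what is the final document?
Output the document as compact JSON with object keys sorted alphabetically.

Answer: {"hka":[{"eq":48,"etu":58,"kxo":36,"p":84,"wvb":32},{"jfq":19,"l":92,"o":44,"r":15,"xb":52},{"l":89,"y":50}],"xg":[[39,10,29],[23,86],{"dxl":73,"q":45,"re":4,"zfo":35},{"bw":83,"d":4,"hal":98,"ynw":29}]}

Derivation:
After op 1 (replace /xg/1/1 86): {"hka":[{"etu":58,"kxo":36,"p":84,"wvb":94},{"jfq":19,"l":92,"o":44,"xb":52},{"l":89,"y":50}],"xg":[[39,10,29],[26,86],{"q":45,"re":4,"zfo":23},{"bw":83,"d":19,"hal":98,"ynw":29}]}
After op 2 (add /xg/2/dxl 73): {"hka":[{"etu":58,"kxo":36,"p":84,"wvb":94},{"jfq":19,"l":92,"o":44,"xb":52},{"l":89,"y":50}],"xg":[[39,10,29],[26,86],{"dxl":73,"q":45,"re":4,"zfo":23},{"bw":83,"d":19,"hal":98,"ynw":29}]}
After op 3 (replace /hka/0/wvb 32): {"hka":[{"etu":58,"kxo":36,"p":84,"wvb":32},{"jfq":19,"l":92,"o":44,"xb":52},{"l":89,"y":50}],"xg":[[39,10,29],[26,86],{"dxl":73,"q":45,"re":4,"zfo":23},{"bw":83,"d":19,"hal":98,"ynw":29}]}
After op 4 (add /hka/0/eq 48): {"hka":[{"eq":48,"etu":58,"kxo":36,"p":84,"wvb":32},{"jfq":19,"l":92,"o":44,"xb":52},{"l":89,"y":50}],"xg":[[39,10,29],[26,86],{"dxl":73,"q":45,"re":4,"zfo":23},{"bw":83,"d":19,"hal":98,"ynw":29}]}
After op 5 (replace /xg/2/zfo 35): {"hka":[{"eq":48,"etu":58,"kxo":36,"p":84,"wvb":32},{"jfq":19,"l":92,"o":44,"xb":52},{"l":89,"y":50}],"xg":[[39,10,29],[26,86],{"dxl":73,"q":45,"re":4,"zfo":35},{"bw":83,"d":19,"hal":98,"ynw":29}]}
After op 6 (replace /xg/3/d 4): {"hka":[{"eq":48,"etu":58,"kxo":36,"p":84,"wvb":32},{"jfq":19,"l":92,"o":44,"xb":52},{"l":89,"y":50}],"xg":[[39,10,29],[26,86],{"dxl":73,"q":45,"re":4,"zfo":35},{"bw":83,"d":4,"hal":98,"ynw":29}]}
After op 7 (replace /xg/1/0 23): {"hka":[{"eq":48,"etu":58,"kxo":36,"p":84,"wvb":32},{"jfq":19,"l":92,"o":44,"xb":52},{"l":89,"y":50}],"xg":[[39,10,29],[23,86],{"dxl":73,"q":45,"re":4,"zfo":35},{"bw":83,"d":4,"hal":98,"ynw":29}]}
After op 8 (add /hka/1/r 15): {"hka":[{"eq":48,"etu":58,"kxo":36,"p":84,"wvb":32},{"jfq":19,"l":92,"o":44,"r":15,"xb":52},{"l":89,"y":50}],"xg":[[39,10,29],[23,86],{"dxl":73,"q":45,"re":4,"zfo":35},{"bw":83,"d":4,"hal":98,"ynw":29}]}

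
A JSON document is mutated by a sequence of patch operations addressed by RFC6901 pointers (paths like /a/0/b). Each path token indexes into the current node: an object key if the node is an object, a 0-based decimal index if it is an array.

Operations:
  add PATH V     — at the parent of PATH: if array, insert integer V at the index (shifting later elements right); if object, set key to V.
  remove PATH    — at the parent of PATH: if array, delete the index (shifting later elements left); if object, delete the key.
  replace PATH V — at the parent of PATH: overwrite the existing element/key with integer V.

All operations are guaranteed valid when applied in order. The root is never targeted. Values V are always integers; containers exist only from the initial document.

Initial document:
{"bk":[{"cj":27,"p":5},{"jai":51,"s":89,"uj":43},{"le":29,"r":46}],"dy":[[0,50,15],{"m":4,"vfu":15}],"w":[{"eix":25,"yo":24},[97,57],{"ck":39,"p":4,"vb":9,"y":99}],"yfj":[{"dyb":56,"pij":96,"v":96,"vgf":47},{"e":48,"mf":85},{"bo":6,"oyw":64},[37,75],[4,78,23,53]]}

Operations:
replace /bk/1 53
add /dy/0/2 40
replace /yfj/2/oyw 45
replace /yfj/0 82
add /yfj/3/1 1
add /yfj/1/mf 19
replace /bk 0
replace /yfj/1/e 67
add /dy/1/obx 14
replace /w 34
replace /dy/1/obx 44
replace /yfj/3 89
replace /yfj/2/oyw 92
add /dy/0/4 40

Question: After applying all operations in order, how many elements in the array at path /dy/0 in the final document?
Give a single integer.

After op 1 (replace /bk/1 53): {"bk":[{"cj":27,"p":5},53,{"le":29,"r":46}],"dy":[[0,50,15],{"m":4,"vfu":15}],"w":[{"eix":25,"yo":24},[97,57],{"ck":39,"p":4,"vb":9,"y":99}],"yfj":[{"dyb":56,"pij":96,"v":96,"vgf":47},{"e":48,"mf":85},{"bo":6,"oyw":64},[37,75],[4,78,23,53]]}
After op 2 (add /dy/0/2 40): {"bk":[{"cj":27,"p":5},53,{"le":29,"r":46}],"dy":[[0,50,40,15],{"m":4,"vfu":15}],"w":[{"eix":25,"yo":24},[97,57],{"ck":39,"p":4,"vb":9,"y":99}],"yfj":[{"dyb":56,"pij":96,"v":96,"vgf":47},{"e":48,"mf":85},{"bo":6,"oyw":64},[37,75],[4,78,23,53]]}
After op 3 (replace /yfj/2/oyw 45): {"bk":[{"cj":27,"p":5},53,{"le":29,"r":46}],"dy":[[0,50,40,15],{"m":4,"vfu":15}],"w":[{"eix":25,"yo":24},[97,57],{"ck":39,"p":4,"vb":9,"y":99}],"yfj":[{"dyb":56,"pij":96,"v":96,"vgf":47},{"e":48,"mf":85},{"bo":6,"oyw":45},[37,75],[4,78,23,53]]}
After op 4 (replace /yfj/0 82): {"bk":[{"cj":27,"p":5},53,{"le":29,"r":46}],"dy":[[0,50,40,15],{"m":4,"vfu":15}],"w":[{"eix":25,"yo":24},[97,57],{"ck":39,"p":4,"vb":9,"y":99}],"yfj":[82,{"e":48,"mf":85},{"bo":6,"oyw":45},[37,75],[4,78,23,53]]}
After op 5 (add /yfj/3/1 1): {"bk":[{"cj":27,"p":5},53,{"le":29,"r":46}],"dy":[[0,50,40,15],{"m":4,"vfu":15}],"w":[{"eix":25,"yo":24},[97,57],{"ck":39,"p":4,"vb":9,"y":99}],"yfj":[82,{"e":48,"mf":85},{"bo":6,"oyw":45},[37,1,75],[4,78,23,53]]}
After op 6 (add /yfj/1/mf 19): {"bk":[{"cj":27,"p":5},53,{"le":29,"r":46}],"dy":[[0,50,40,15],{"m":4,"vfu":15}],"w":[{"eix":25,"yo":24},[97,57],{"ck":39,"p":4,"vb":9,"y":99}],"yfj":[82,{"e":48,"mf":19},{"bo":6,"oyw":45},[37,1,75],[4,78,23,53]]}
After op 7 (replace /bk 0): {"bk":0,"dy":[[0,50,40,15],{"m":4,"vfu":15}],"w":[{"eix":25,"yo":24},[97,57],{"ck":39,"p":4,"vb":9,"y":99}],"yfj":[82,{"e":48,"mf":19},{"bo":6,"oyw":45},[37,1,75],[4,78,23,53]]}
After op 8 (replace /yfj/1/e 67): {"bk":0,"dy":[[0,50,40,15],{"m":4,"vfu":15}],"w":[{"eix":25,"yo":24},[97,57],{"ck":39,"p":4,"vb":9,"y":99}],"yfj":[82,{"e":67,"mf":19},{"bo":6,"oyw":45},[37,1,75],[4,78,23,53]]}
After op 9 (add /dy/1/obx 14): {"bk":0,"dy":[[0,50,40,15],{"m":4,"obx":14,"vfu":15}],"w":[{"eix":25,"yo":24},[97,57],{"ck":39,"p":4,"vb":9,"y":99}],"yfj":[82,{"e":67,"mf":19},{"bo":6,"oyw":45},[37,1,75],[4,78,23,53]]}
After op 10 (replace /w 34): {"bk":0,"dy":[[0,50,40,15],{"m":4,"obx":14,"vfu":15}],"w":34,"yfj":[82,{"e":67,"mf":19},{"bo":6,"oyw":45},[37,1,75],[4,78,23,53]]}
After op 11 (replace /dy/1/obx 44): {"bk":0,"dy":[[0,50,40,15],{"m":4,"obx":44,"vfu":15}],"w":34,"yfj":[82,{"e":67,"mf":19},{"bo":6,"oyw":45},[37,1,75],[4,78,23,53]]}
After op 12 (replace /yfj/3 89): {"bk":0,"dy":[[0,50,40,15],{"m":4,"obx":44,"vfu":15}],"w":34,"yfj":[82,{"e":67,"mf":19},{"bo":6,"oyw":45},89,[4,78,23,53]]}
After op 13 (replace /yfj/2/oyw 92): {"bk":0,"dy":[[0,50,40,15],{"m":4,"obx":44,"vfu":15}],"w":34,"yfj":[82,{"e":67,"mf":19},{"bo":6,"oyw":92},89,[4,78,23,53]]}
After op 14 (add /dy/0/4 40): {"bk":0,"dy":[[0,50,40,15,40],{"m":4,"obx":44,"vfu":15}],"w":34,"yfj":[82,{"e":67,"mf":19},{"bo":6,"oyw":92},89,[4,78,23,53]]}
Size at path /dy/0: 5

Answer: 5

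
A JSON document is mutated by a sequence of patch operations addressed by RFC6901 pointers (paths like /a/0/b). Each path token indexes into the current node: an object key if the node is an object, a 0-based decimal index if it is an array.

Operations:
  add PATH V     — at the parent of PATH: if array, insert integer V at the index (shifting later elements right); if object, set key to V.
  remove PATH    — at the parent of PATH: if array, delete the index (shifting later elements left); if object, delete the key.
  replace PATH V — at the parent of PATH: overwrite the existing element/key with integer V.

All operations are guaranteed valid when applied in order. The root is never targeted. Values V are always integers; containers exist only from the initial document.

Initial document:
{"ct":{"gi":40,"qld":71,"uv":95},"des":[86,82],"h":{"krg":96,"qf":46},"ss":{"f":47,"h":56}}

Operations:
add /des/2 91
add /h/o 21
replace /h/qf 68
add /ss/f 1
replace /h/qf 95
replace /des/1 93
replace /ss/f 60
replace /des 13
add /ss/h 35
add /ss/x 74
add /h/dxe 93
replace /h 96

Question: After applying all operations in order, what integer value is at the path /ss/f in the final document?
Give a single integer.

Answer: 60

Derivation:
After op 1 (add /des/2 91): {"ct":{"gi":40,"qld":71,"uv":95},"des":[86,82,91],"h":{"krg":96,"qf":46},"ss":{"f":47,"h":56}}
After op 2 (add /h/o 21): {"ct":{"gi":40,"qld":71,"uv":95},"des":[86,82,91],"h":{"krg":96,"o":21,"qf":46},"ss":{"f":47,"h":56}}
After op 3 (replace /h/qf 68): {"ct":{"gi":40,"qld":71,"uv":95},"des":[86,82,91],"h":{"krg":96,"o":21,"qf":68},"ss":{"f":47,"h":56}}
After op 4 (add /ss/f 1): {"ct":{"gi":40,"qld":71,"uv":95},"des":[86,82,91],"h":{"krg":96,"o":21,"qf":68},"ss":{"f":1,"h":56}}
After op 5 (replace /h/qf 95): {"ct":{"gi":40,"qld":71,"uv":95},"des":[86,82,91],"h":{"krg":96,"o":21,"qf":95},"ss":{"f":1,"h":56}}
After op 6 (replace /des/1 93): {"ct":{"gi":40,"qld":71,"uv":95},"des":[86,93,91],"h":{"krg":96,"o":21,"qf":95},"ss":{"f":1,"h":56}}
After op 7 (replace /ss/f 60): {"ct":{"gi":40,"qld":71,"uv":95},"des":[86,93,91],"h":{"krg":96,"o":21,"qf":95},"ss":{"f":60,"h":56}}
After op 8 (replace /des 13): {"ct":{"gi":40,"qld":71,"uv":95},"des":13,"h":{"krg":96,"o":21,"qf":95},"ss":{"f":60,"h":56}}
After op 9 (add /ss/h 35): {"ct":{"gi":40,"qld":71,"uv":95},"des":13,"h":{"krg":96,"o":21,"qf":95},"ss":{"f":60,"h":35}}
After op 10 (add /ss/x 74): {"ct":{"gi":40,"qld":71,"uv":95},"des":13,"h":{"krg":96,"o":21,"qf":95},"ss":{"f":60,"h":35,"x":74}}
After op 11 (add /h/dxe 93): {"ct":{"gi":40,"qld":71,"uv":95},"des":13,"h":{"dxe":93,"krg":96,"o":21,"qf":95},"ss":{"f":60,"h":35,"x":74}}
After op 12 (replace /h 96): {"ct":{"gi":40,"qld":71,"uv":95},"des":13,"h":96,"ss":{"f":60,"h":35,"x":74}}
Value at /ss/f: 60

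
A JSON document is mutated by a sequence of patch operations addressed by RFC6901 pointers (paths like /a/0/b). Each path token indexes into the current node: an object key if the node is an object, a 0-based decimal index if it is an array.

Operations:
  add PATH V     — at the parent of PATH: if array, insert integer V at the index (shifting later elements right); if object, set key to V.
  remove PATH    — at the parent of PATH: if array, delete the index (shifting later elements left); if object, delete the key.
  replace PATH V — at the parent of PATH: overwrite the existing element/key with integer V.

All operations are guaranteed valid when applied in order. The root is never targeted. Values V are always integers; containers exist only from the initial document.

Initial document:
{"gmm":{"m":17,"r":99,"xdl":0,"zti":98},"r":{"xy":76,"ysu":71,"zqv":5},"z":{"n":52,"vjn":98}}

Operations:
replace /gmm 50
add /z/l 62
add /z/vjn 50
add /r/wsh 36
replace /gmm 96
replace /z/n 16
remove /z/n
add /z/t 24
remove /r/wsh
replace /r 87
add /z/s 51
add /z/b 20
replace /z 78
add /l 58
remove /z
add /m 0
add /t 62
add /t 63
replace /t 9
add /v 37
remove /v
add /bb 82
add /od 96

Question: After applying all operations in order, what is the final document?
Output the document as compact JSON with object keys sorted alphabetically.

Answer: {"bb":82,"gmm":96,"l":58,"m":0,"od":96,"r":87,"t":9}

Derivation:
After op 1 (replace /gmm 50): {"gmm":50,"r":{"xy":76,"ysu":71,"zqv":5},"z":{"n":52,"vjn":98}}
After op 2 (add /z/l 62): {"gmm":50,"r":{"xy":76,"ysu":71,"zqv":5},"z":{"l":62,"n":52,"vjn":98}}
After op 3 (add /z/vjn 50): {"gmm":50,"r":{"xy":76,"ysu":71,"zqv":5},"z":{"l":62,"n":52,"vjn":50}}
After op 4 (add /r/wsh 36): {"gmm":50,"r":{"wsh":36,"xy":76,"ysu":71,"zqv":5},"z":{"l":62,"n":52,"vjn":50}}
After op 5 (replace /gmm 96): {"gmm":96,"r":{"wsh":36,"xy":76,"ysu":71,"zqv":5},"z":{"l":62,"n":52,"vjn":50}}
After op 6 (replace /z/n 16): {"gmm":96,"r":{"wsh":36,"xy":76,"ysu":71,"zqv":5},"z":{"l":62,"n":16,"vjn":50}}
After op 7 (remove /z/n): {"gmm":96,"r":{"wsh":36,"xy":76,"ysu":71,"zqv":5},"z":{"l":62,"vjn":50}}
After op 8 (add /z/t 24): {"gmm":96,"r":{"wsh":36,"xy":76,"ysu":71,"zqv":5},"z":{"l":62,"t":24,"vjn":50}}
After op 9 (remove /r/wsh): {"gmm":96,"r":{"xy":76,"ysu":71,"zqv":5},"z":{"l":62,"t":24,"vjn":50}}
After op 10 (replace /r 87): {"gmm":96,"r":87,"z":{"l":62,"t":24,"vjn":50}}
After op 11 (add /z/s 51): {"gmm":96,"r":87,"z":{"l":62,"s":51,"t":24,"vjn":50}}
After op 12 (add /z/b 20): {"gmm":96,"r":87,"z":{"b":20,"l":62,"s":51,"t":24,"vjn":50}}
After op 13 (replace /z 78): {"gmm":96,"r":87,"z":78}
After op 14 (add /l 58): {"gmm":96,"l":58,"r":87,"z":78}
After op 15 (remove /z): {"gmm":96,"l":58,"r":87}
After op 16 (add /m 0): {"gmm":96,"l":58,"m":0,"r":87}
After op 17 (add /t 62): {"gmm":96,"l":58,"m":0,"r":87,"t":62}
After op 18 (add /t 63): {"gmm":96,"l":58,"m":0,"r":87,"t":63}
After op 19 (replace /t 9): {"gmm":96,"l":58,"m":0,"r":87,"t":9}
After op 20 (add /v 37): {"gmm":96,"l":58,"m":0,"r":87,"t":9,"v":37}
After op 21 (remove /v): {"gmm":96,"l":58,"m":0,"r":87,"t":9}
After op 22 (add /bb 82): {"bb":82,"gmm":96,"l":58,"m":0,"r":87,"t":9}
After op 23 (add /od 96): {"bb":82,"gmm":96,"l":58,"m":0,"od":96,"r":87,"t":9}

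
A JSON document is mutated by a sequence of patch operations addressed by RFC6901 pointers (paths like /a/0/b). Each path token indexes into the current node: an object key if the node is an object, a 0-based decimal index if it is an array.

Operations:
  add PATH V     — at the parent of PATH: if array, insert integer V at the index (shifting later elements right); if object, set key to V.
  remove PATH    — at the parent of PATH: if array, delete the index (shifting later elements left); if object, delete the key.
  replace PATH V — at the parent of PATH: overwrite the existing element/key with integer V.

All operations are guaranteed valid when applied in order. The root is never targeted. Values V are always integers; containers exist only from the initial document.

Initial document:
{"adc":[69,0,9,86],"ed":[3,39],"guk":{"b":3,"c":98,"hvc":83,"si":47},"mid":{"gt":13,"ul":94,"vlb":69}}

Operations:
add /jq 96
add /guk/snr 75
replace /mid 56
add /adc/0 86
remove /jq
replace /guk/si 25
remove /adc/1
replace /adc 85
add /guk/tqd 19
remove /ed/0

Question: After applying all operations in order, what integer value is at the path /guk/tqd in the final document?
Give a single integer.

Answer: 19

Derivation:
After op 1 (add /jq 96): {"adc":[69,0,9,86],"ed":[3,39],"guk":{"b":3,"c":98,"hvc":83,"si":47},"jq":96,"mid":{"gt":13,"ul":94,"vlb":69}}
After op 2 (add /guk/snr 75): {"adc":[69,0,9,86],"ed":[3,39],"guk":{"b":3,"c":98,"hvc":83,"si":47,"snr":75},"jq":96,"mid":{"gt":13,"ul":94,"vlb":69}}
After op 3 (replace /mid 56): {"adc":[69,0,9,86],"ed":[3,39],"guk":{"b":3,"c":98,"hvc":83,"si":47,"snr":75},"jq":96,"mid":56}
After op 4 (add /adc/0 86): {"adc":[86,69,0,9,86],"ed":[3,39],"guk":{"b":3,"c":98,"hvc":83,"si":47,"snr":75},"jq":96,"mid":56}
After op 5 (remove /jq): {"adc":[86,69,0,9,86],"ed":[3,39],"guk":{"b":3,"c":98,"hvc":83,"si":47,"snr":75},"mid":56}
After op 6 (replace /guk/si 25): {"adc":[86,69,0,9,86],"ed":[3,39],"guk":{"b":3,"c":98,"hvc":83,"si":25,"snr":75},"mid":56}
After op 7 (remove /adc/1): {"adc":[86,0,9,86],"ed":[3,39],"guk":{"b":3,"c":98,"hvc":83,"si":25,"snr":75},"mid":56}
After op 8 (replace /adc 85): {"adc":85,"ed":[3,39],"guk":{"b":3,"c":98,"hvc":83,"si":25,"snr":75},"mid":56}
After op 9 (add /guk/tqd 19): {"adc":85,"ed":[3,39],"guk":{"b":3,"c":98,"hvc":83,"si":25,"snr":75,"tqd":19},"mid":56}
After op 10 (remove /ed/0): {"adc":85,"ed":[39],"guk":{"b":3,"c":98,"hvc":83,"si":25,"snr":75,"tqd":19},"mid":56}
Value at /guk/tqd: 19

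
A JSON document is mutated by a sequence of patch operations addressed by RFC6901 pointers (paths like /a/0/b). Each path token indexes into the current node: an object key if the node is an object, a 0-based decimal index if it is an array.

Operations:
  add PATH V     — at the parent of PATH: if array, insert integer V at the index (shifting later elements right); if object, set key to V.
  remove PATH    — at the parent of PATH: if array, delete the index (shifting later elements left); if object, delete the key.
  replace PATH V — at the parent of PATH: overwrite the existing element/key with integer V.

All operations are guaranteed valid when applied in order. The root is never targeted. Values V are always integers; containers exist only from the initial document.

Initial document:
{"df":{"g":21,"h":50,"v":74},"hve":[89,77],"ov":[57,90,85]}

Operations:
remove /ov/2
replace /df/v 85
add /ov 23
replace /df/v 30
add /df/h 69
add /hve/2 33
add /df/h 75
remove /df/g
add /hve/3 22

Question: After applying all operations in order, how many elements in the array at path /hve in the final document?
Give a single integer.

After op 1 (remove /ov/2): {"df":{"g":21,"h":50,"v":74},"hve":[89,77],"ov":[57,90]}
After op 2 (replace /df/v 85): {"df":{"g":21,"h":50,"v":85},"hve":[89,77],"ov":[57,90]}
After op 3 (add /ov 23): {"df":{"g":21,"h":50,"v":85},"hve":[89,77],"ov":23}
After op 4 (replace /df/v 30): {"df":{"g":21,"h":50,"v":30},"hve":[89,77],"ov":23}
After op 5 (add /df/h 69): {"df":{"g":21,"h":69,"v":30},"hve":[89,77],"ov":23}
After op 6 (add /hve/2 33): {"df":{"g":21,"h":69,"v":30},"hve":[89,77,33],"ov":23}
After op 7 (add /df/h 75): {"df":{"g":21,"h":75,"v":30},"hve":[89,77,33],"ov":23}
After op 8 (remove /df/g): {"df":{"h":75,"v":30},"hve":[89,77,33],"ov":23}
After op 9 (add /hve/3 22): {"df":{"h":75,"v":30},"hve":[89,77,33,22],"ov":23}
Size at path /hve: 4

Answer: 4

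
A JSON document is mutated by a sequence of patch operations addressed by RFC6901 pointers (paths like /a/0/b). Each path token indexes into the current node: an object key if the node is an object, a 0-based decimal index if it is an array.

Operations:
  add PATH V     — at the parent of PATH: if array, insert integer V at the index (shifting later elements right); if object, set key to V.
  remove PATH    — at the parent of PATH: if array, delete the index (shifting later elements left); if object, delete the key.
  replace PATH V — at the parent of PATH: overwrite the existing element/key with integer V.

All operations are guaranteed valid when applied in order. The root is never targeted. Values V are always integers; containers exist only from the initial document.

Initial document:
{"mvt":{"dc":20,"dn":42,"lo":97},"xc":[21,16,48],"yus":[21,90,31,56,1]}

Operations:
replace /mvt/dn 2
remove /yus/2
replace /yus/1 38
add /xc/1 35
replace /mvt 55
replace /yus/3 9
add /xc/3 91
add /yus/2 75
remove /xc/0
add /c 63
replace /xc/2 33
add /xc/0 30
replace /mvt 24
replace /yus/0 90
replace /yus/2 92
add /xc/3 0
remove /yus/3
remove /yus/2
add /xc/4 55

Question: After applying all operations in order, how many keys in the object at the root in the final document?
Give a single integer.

After op 1 (replace /mvt/dn 2): {"mvt":{"dc":20,"dn":2,"lo":97},"xc":[21,16,48],"yus":[21,90,31,56,1]}
After op 2 (remove /yus/2): {"mvt":{"dc":20,"dn":2,"lo":97},"xc":[21,16,48],"yus":[21,90,56,1]}
After op 3 (replace /yus/1 38): {"mvt":{"dc":20,"dn":2,"lo":97},"xc":[21,16,48],"yus":[21,38,56,1]}
After op 4 (add /xc/1 35): {"mvt":{"dc":20,"dn":2,"lo":97},"xc":[21,35,16,48],"yus":[21,38,56,1]}
After op 5 (replace /mvt 55): {"mvt":55,"xc":[21,35,16,48],"yus":[21,38,56,1]}
After op 6 (replace /yus/3 9): {"mvt":55,"xc":[21,35,16,48],"yus":[21,38,56,9]}
After op 7 (add /xc/3 91): {"mvt":55,"xc":[21,35,16,91,48],"yus":[21,38,56,9]}
After op 8 (add /yus/2 75): {"mvt":55,"xc":[21,35,16,91,48],"yus":[21,38,75,56,9]}
After op 9 (remove /xc/0): {"mvt":55,"xc":[35,16,91,48],"yus":[21,38,75,56,9]}
After op 10 (add /c 63): {"c":63,"mvt":55,"xc":[35,16,91,48],"yus":[21,38,75,56,9]}
After op 11 (replace /xc/2 33): {"c":63,"mvt":55,"xc":[35,16,33,48],"yus":[21,38,75,56,9]}
After op 12 (add /xc/0 30): {"c":63,"mvt":55,"xc":[30,35,16,33,48],"yus":[21,38,75,56,9]}
After op 13 (replace /mvt 24): {"c":63,"mvt":24,"xc":[30,35,16,33,48],"yus":[21,38,75,56,9]}
After op 14 (replace /yus/0 90): {"c":63,"mvt":24,"xc":[30,35,16,33,48],"yus":[90,38,75,56,9]}
After op 15 (replace /yus/2 92): {"c":63,"mvt":24,"xc":[30,35,16,33,48],"yus":[90,38,92,56,9]}
After op 16 (add /xc/3 0): {"c":63,"mvt":24,"xc":[30,35,16,0,33,48],"yus":[90,38,92,56,9]}
After op 17 (remove /yus/3): {"c":63,"mvt":24,"xc":[30,35,16,0,33,48],"yus":[90,38,92,9]}
After op 18 (remove /yus/2): {"c":63,"mvt":24,"xc":[30,35,16,0,33,48],"yus":[90,38,9]}
After op 19 (add /xc/4 55): {"c":63,"mvt":24,"xc":[30,35,16,0,55,33,48],"yus":[90,38,9]}
Size at the root: 4

Answer: 4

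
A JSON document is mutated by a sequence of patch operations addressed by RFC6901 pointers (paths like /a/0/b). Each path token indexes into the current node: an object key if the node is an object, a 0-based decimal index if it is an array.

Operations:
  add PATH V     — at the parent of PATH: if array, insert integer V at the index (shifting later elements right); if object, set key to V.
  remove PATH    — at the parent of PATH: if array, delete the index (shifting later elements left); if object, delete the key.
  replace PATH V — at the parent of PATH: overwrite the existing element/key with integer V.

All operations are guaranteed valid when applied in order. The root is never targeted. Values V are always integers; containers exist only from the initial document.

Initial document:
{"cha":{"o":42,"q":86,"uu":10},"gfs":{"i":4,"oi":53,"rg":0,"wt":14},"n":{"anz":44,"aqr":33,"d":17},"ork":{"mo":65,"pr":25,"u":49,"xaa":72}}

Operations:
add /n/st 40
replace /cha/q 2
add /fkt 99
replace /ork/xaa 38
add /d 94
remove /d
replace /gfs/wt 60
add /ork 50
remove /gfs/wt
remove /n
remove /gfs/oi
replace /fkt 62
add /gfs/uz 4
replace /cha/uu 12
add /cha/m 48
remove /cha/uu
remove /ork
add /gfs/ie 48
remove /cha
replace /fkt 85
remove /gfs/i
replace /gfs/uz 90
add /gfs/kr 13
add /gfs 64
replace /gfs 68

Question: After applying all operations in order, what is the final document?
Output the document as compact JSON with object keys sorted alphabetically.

After op 1 (add /n/st 40): {"cha":{"o":42,"q":86,"uu":10},"gfs":{"i":4,"oi":53,"rg":0,"wt":14},"n":{"anz":44,"aqr":33,"d":17,"st":40},"ork":{"mo":65,"pr":25,"u":49,"xaa":72}}
After op 2 (replace /cha/q 2): {"cha":{"o":42,"q":2,"uu":10},"gfs":{"i":4,"oi":53,"rg":0,"wt":14},"n":{"anz":44,"aqr":33,"d":17,"st":40},"ork":{"mo":65,"pr":25,"u":49,"xaa":72}}
After op 3 (add /fkt 99): {"cha":{"o":42,"q":2,"uu":10},"fkt":99,"gfs":{"i":4,"oi":53,"rg":0,"wt":14},"n":{"anz":44,"aqr":33,"d":17,"st":40},"ork":{"mo":65,"pr":25,"u":49,"xaa":72}}
After op 4 (replace /ork/xaa 38): {"cha":{"o":42,"q":2,"uu":10},"fkt":99,"gfs":{"i":4,"oi":53,"rg":0,"wt":14},"n":{"anz":44,"aqr":33,"d":17,"st":40},"ork":{"mo":65,"pr":25,"u":49,"xaa":38}}
After op 5 (add /d 94): {"cha":{"o":42,"q":2,"uu":10},"d":94,"fkt":99,"gfs":{"i":4,"oi":53,"rg":0,"wt":14},"n":{"anz":44,"aqr":33,"d":17,"st":40},"ork":{"mo":65,"pr":25,"u":49,"xaa":38}}
After op 6 (remove /d): {"cha":{"o":42,"q":2,"uu":10},"fkt":99,"gfs":{"i":4,"oi":53,"rg":0,"wt":14},"n":{"anz":44,"aqr":33,"d":17,"st":40},"ork":{"mo":65,"pr":25,"u":49,"xaa":38}}
After op 7 (replace /gfs/wt 60): {"cha":{"o":42,"q":2,"uu":10},"fkt":99,"gfs":{"i":4,"oi":53,"rg":0,"wt":60},"n":{"anz":44,"aqr":33,"d":17,"st":40},"ork":{"mo":65,"pr":25,"u":49,"xaa":38}}
After op 8 (add /ork 50): {"cha":{"o":42,"q":2,"uu":10},"fkt":99,"gfs":{"i":4,"oi":53,"rg":0,"wt":60},"n":{"anz":44,"aqr":33,"d":17,"st":40},"ork":50}
After op 9 (remove /gfs/wt): {"cha":{"o":42,"q":2,"uu":10},"fkt":99,"gfs":{"i":4,"oi":53,"rg":0},"n":{"anz":44,"aqr":33,"d":17,"st":40},"ork":50}
After op 10 (remove /n): {"cha":{"o":42,"q":2,"uu":10},"fkt":99,"gfs":{"i":4,"oi":53,"rg":0},"ork":50}
After op 11 (remove /gfs/oi): {"cha":{"o":42,"q":2,"uu":10},"fkt":99,"gfs":{"i":4,"rg":0},"ork":50}
After op 12 (replace /fkt 62): {"cha":{"o":42,"q":2,"uu":10},"fkt":62,"gfs":{"i":4,"rg":0},"ork":50}
After op 13 (add /gfs/uz 4): {"cha":{"o":42,"q":2,"uu":10},"fkt":62,"gfs":{"i":4,"rg":0,"uz":4},"ork":50}
After op 14 (replace /cha/uu 12): {"cha":{"o":42,"q":2,"uu":12},"fkt":62,"gfs":{"i":4,"rg":0,"uz":4},"ork":50}
After op 15 (add /cha/m 48): {"cha":{"m":48,"o":42,"q":2,"uu":12},"fkt":62,"gfs":{"i":4,"rg":0,"uz":4},"ork":50}
After op 16 (remove /cha/uu): {"cha":{"m":48,"o":42,"q":2},"fkt":62,"gfs":{"i":4,"rg":0,"uz":4},"ork":50}
After op 17 (remove /ork): {"cha":{"m":48,"o":42,"q":2},"fkt":62,"gfs":{"i":4,"rg":0,"uz":4}}
After op 18 (add /gfs/ie 48): {"cha":{"m":48,"o":42,"q":2},"fkt":62,"gfs":{"i":4,"ie":48,"rg":0,"uz":4}}
After op 19 (remove /cha): {"fkt":62,"gfs":{"i":4,"ie":48,"rg":0,"uz":4}}
After op 20 (replace /fkt 85): {"fkt":85,"gfs":{"i":4,"ie":48,"rg":0,"uz":4}}
After op 21 (remove /gfs/i): {"fkt":85,"gfs":{"ie":48,"rg":0,"uz":4}}
After op 22 (replace /gfs/uz 90): {"fkt":85,"gfs":{"ie":48,"rg":0,"uz":90}}
After op 23 (add /gfs/kr 13): {"fkt":85,"gfs":{"ie":48,"kr":13,"rg":0,"uz":90}}
After op 24 (add /gfs 64): {"fkt":85,"gfs":64}
After op 25 (replace /gfs 68): {"fkt":85,"gfs":68}

Answer: {"fkt":85,"gfs":68}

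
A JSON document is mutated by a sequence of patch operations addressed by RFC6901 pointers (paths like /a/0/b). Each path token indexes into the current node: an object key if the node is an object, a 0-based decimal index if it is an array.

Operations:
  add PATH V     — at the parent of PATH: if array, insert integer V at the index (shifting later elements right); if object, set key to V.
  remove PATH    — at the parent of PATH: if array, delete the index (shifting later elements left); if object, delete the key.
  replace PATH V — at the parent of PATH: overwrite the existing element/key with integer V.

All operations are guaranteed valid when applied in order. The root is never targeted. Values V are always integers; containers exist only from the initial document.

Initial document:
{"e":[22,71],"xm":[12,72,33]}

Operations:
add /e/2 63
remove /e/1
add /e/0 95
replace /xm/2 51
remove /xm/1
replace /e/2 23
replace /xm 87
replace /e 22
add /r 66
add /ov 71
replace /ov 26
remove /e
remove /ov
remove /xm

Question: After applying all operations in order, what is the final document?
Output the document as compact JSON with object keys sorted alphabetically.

Answer: {"r":66}

Derivation:
After op 1 (add /e/2 63): {"e":[22,71,63],"xm":[12,72,33]}
After op 2 (remove /e/1): {"e":[22,63],"xm":[12,72,33]}
After op 3 (add /e/0 95): {"e":[95,22,63],"xm":[12,72,33]}
After op 4 (replace /xm/2 51): {"e":[95,22,63],"xm":[12,72,51]}
After op 5 (remove /xm/1): {"e":[95,22,63],"xm":[12,51]}
After op 6 (replace /e/2 23): {"e":[95,22,23],"xm":[12,51]}
After op 7 (replace /xm 87): {"e":[95,22,23],"xm":87}
After op 8 (replace /e 22): {"e":22,"xm":87}
After op 9 (add /r 66): {"e":22,"r":66,"xm":87}
After op 10 (add /ov 71): {"e":22,"ov":71,"r":66,"xm":87}
After op 11 (replace /ov 26): {"e":22,"ov":26,"r":66,"xm":87}
After op 12 (remove /e): {"ov":26,"r":66,"xm":87}
After op 13 (remove /ov): {"r":66,"xm":87}
After op 14 (remove /xm): {"r":66}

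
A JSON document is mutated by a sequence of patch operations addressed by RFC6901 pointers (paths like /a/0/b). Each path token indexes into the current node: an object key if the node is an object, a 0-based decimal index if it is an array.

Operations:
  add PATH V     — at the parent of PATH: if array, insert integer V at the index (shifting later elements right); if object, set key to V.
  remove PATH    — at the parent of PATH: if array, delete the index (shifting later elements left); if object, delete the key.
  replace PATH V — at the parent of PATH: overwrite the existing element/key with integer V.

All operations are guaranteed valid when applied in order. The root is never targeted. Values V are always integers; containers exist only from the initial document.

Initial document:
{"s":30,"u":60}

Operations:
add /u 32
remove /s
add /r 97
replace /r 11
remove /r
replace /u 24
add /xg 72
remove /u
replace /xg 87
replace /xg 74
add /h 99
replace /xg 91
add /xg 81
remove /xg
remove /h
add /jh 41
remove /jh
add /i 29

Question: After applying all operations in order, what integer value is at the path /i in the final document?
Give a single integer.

Answer: 29

Derivation:
After op 1 (add /u 32): {"s":30,"u":32}
After op 2 (remove /s): {"u":32}
After op 3 (add /r 97): {"r":97,"u":32}
After op 4 (replace /r 11): {"r":11,"u":32}
After op 5 (remove /r): {"u":32}
After op 6 (replace /u 24): {"u":24}
After op 7 (add /xg 72): {"u":24,"xg":72}
After op 8 (remove /u): {"xg":72}
After op 9 (replace /xg 87): {"xg":87}
After op 10 (replace /xg 74): {"xg":74}
After op 11 (add /h 99): {"h":99,"xg":74}
After op 12 (replace /xg 91): {"h":99,"xg":91}
After op 13 (add /xg 81): {"h":99,"xg":81}
After op 14 (remove /xg): {"h":99}
After op 15 (remove /h): {}
After op 16 (add /jh 41): {"jh":41}
After op 17 (remove /jh): {}
After op 18 (add /i 29): {"i":29}
Value at /i: 29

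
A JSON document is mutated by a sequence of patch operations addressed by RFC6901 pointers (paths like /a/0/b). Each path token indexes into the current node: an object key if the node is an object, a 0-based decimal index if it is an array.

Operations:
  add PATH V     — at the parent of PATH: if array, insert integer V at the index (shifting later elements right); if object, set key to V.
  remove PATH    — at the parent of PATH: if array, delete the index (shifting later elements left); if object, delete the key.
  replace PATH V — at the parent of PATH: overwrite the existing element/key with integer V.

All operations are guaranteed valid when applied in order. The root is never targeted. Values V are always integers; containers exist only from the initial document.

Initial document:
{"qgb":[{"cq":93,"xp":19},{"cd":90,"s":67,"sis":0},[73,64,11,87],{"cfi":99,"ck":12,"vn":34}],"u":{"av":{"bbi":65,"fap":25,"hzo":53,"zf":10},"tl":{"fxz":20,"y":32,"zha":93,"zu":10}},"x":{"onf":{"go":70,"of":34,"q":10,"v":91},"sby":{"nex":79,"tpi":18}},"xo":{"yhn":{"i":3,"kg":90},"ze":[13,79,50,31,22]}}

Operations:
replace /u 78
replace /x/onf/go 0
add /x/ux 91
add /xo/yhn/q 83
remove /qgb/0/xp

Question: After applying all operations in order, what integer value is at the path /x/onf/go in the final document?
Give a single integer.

Answer: 0

Derivation:
After op 1 (replace /u 78): {"qgb":[{"cq":93,"xp":19},{"cd":90,"s":67,"sis":0},[73,64,11,87],{"cfi":99,"ck":12,"vn":34}],"u":78,"x":{"onf":{"go":70,"of":34,"q":10,"v":91},"sby":{"nex":79,"tpi":18}},"xo":{"yhn":{"i":3,"kg":90},"ze":[13,79,50,31,22]}}
After op 2 (replace /x/onf/go 0): {"qgb":[{"cq":93,"xp":19},{"cd":90,"s":67,"sis":0},[73,64,11,87],{"cfi":99,"ck":12,"vn":34}],"u":78,"x":{"onf":{"go":0,"of":34,"q":10,"v":91},"sby":{"nex":79,"tpi":18}},"xo":{"yhn":{"i":3,"kg":90},"ze":[13,79,50,31,22]}}
After op 3 (add /x/ux 91): {"qgb":[{"cq":93,"xp":19},{"cd":90,"s":67,"sis":0},[73,64,11,87],{"cfi":99,"ck":12,"vn":34}],"u":78,"x":{"onf":{"go":0,"of":34,"q":10,"v":91},"sby":{"nex":79,"tpi":18},"ux":91},"xo":{"yhn":{"i":3,"kg":90},"ze":[13,79,50,31,22]}}
After op 4 (add /xo/yhn/q 83): {"qgb":[{"cq":93,"xp":19},{"cd":90,"s":67,"sis":0},[73,64,11,87],{"cfi":99,"ck":12,"vn":34}],"u":78,"x":{"onf":{"go":0,"of":34,"q":10,"v":91},"sby":{"nex":79,"tpi":18},"ux":91},"xo":{"yhn":{"i":3,"kg":90,"q":83},"ze":[13,79,50,31,22]}}
After op 5 (remove /qgb/0/xp): {"qgb":[{"cq":93},{"cd":90,"s":67,"sis":0},[73,64,11,87],{"cfi":99,"ck":12,"vn":34}],"u":78,"x":{"onf":{"go":0,"of":34,"q":10,"v":91},"sby":{"nex":79,"tpi":18},"ux":91},"xo":{"yhn":{"i":3,"kg":90,"q":83},"ze":[13,79,50,31,22]}}
Value at /x/onf/go: 0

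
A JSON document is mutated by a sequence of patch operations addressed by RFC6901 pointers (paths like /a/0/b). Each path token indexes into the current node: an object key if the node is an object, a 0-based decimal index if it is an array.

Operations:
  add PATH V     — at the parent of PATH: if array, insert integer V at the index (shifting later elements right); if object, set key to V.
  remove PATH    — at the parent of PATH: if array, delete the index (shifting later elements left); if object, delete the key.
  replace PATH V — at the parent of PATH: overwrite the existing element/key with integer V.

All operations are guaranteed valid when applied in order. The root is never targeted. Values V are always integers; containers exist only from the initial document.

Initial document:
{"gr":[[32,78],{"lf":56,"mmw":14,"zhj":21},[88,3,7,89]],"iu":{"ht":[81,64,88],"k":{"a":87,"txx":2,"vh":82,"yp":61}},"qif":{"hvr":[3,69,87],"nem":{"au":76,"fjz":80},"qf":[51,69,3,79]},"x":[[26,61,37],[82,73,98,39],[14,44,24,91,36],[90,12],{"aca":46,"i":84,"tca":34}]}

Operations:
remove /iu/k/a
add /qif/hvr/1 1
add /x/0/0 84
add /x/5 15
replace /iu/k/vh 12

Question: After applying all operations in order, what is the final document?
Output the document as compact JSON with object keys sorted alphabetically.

After op 1 (remove /iu/k/a): {"gr":[[32,78],{"lf":56,"mmw":14,"zhj":21},[88,3,7,89]],"iu":{"ht":[81,64,88],"k":{"txx":2,"vh":82,"yp":61}},"qif":{"hvr":[3,69,87],"nem":{"au":76,"fjz":80},"qf":[51,69,3,79]},"x":[[26,61,37],[82,73,98,39],[14,44,24,91,36],[90,12],{"aca":46,"i":84,"tca":34}]}
After op 2 (add /qif/hvr/1 1): {"gr":[[32,78],{"lf":56,"mmw":14,"zhj":21},[88,3,7,89]],"iu":{"ht":[81,64,88],"k":{"txx":2,"vh":82,"yp":61}},"qif":{"hvr":[3,1,69,87],"nem":{"au":76,"fjz":80},"qf":[51,69,3,79]},"x":[[26,61,37],[82,73,98,39],[14,44,24,91,36],[90,12],{"aca":46,"i":84,"tca":34}]}
After op 3 (add /x/0/0 84): {"gr":[[32,78],{"lf":56,"mmw":14,"zhj":21},[88,3,7,89]],"iu":{"ht":[81,64,88],"k":{"txx":2,"vh":82,"yp":61}},"qif":{"hvr":[3,1,69,87],"nem":{"au":76,"fjz":80},"qf":[51,69,3,79]},"x":[[84,26,61,37],[82,73,98,39],[14,44,24,91,36],[90,12],{"aca":46,"i":84,"tca":34}]}
After op 4 (add /x/5 15): {"gr":[[32,78],{"lf":56,"mmw":14,"zhj":21},[88,3,7,89]],"iu":{"ht":[81,64,88],"k":{"txx":2,"vh":82,"yp":61}},"qif":{"hvr":[3,1,69,87],"nem":{"au":76,"fjz":80},"qf":[51,69,3,79]},"x":[[84,26,61,37],[82,73,98,39],[14,44,24,91,36],[90,12],{"aca":46,"i":84,"tca":34},15]}
After op 5 (replace /iu/k/vh 12): {"gr":[[32,78],{"lf":56,"mmw":14,"zhj":21},[88,3,7,89]],"iu":{"ht":[81,64,88],"k":{"txx":2,"vh":12,"yp":61}},"qif":{"hvr":[3,1,69,87],"nem":{"au":76,"fjz":80},"qf":[51,69,3,79]},"x":[[84,26,61,37],[82,73,98,39],[14,44,24,91,36],[90,12],{"aca":46,"i":84,"tca":34},15]}

Answer: {"gr":[[32,78],{"lf":56,"mmw":14,"zhj":21},[88,3,7,89]],"iu":{"ht":[81,64,88],"k":{"txx":2,"vh":12,"yp":61}},"qif":{"hvr":[3,1,69,87],"nem":{"au":76,"fjz":80},"qf":[51,69,3,79]},"x":[[84,26,61,37],[82,73,98,39],[14,44,24,91,36],[90,12],{"aca":46,"i":84,"tca":34},15]}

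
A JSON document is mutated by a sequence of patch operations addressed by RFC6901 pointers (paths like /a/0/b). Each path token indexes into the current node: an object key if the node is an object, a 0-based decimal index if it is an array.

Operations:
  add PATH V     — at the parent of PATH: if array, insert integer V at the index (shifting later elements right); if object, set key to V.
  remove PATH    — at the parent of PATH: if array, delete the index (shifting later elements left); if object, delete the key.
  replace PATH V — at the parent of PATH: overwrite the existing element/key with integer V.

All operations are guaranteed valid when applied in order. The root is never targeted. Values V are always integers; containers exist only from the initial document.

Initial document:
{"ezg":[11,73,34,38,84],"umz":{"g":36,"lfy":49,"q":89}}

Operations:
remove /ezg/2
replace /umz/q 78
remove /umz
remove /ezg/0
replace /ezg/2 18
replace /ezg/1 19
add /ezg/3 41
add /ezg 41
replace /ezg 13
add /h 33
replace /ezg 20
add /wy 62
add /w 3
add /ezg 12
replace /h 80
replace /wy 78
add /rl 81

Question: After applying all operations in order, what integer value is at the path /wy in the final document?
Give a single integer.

Answer: 78

Derivation:
After op 1 (remove /ezg/2): {"ezg":[11,73,38,84],"umz":{"g":36,"lfy":49,"q":89}}
After op 2 (replace /umz/q 78): {"ezg":[11,73,38,84],"umz":{"g":36,"lfy":49,"q":78}}
After op 3 (remove /umz): {"ezg":[11,73,38,84]}
After op 4 (remove /ezg/0): {"ezg":[73,38,84]}
After op 5 (replace /ezg/2 18): {"ezg":[73,38,18]}
After op 6 (replace /ezg/1 19): {"ezg":[73,19,18]}
After op 7 (add /ezg/3 41): {"ezg":[73,19,18,41]}
After op 8 (add /ezg 41): {"ezg":41}
After op 9 (replace /ezg 13): {"ezg":13}
After op 10 (add /h 33): {"ezg":13,"h":33}
After op 11 (replace /ezg 20): {"ezg":20,"h":33}
After op 12 (add /wy 62): {"ezg":20,"h":33,"wy":62}
After op 13 (add /w 3): {"ezg":20,"h":33,"w":3,"wy":62}
After op 14 (add /ezg 12): {"ezg":12,"h":33,"w":3,"wy":62}
After op 15 (replace /h 80): {"ezg":12,"h":80,"w":3,"wy":62}
After op 16 (replace /wy 78): {"ezg":12,"h":80,"w":3,"wy":78}
After op 17 (add /rl 81): {"ezg":12,"h":80,"rl":81,"w":3,"wy":78}
Value at /wy: 78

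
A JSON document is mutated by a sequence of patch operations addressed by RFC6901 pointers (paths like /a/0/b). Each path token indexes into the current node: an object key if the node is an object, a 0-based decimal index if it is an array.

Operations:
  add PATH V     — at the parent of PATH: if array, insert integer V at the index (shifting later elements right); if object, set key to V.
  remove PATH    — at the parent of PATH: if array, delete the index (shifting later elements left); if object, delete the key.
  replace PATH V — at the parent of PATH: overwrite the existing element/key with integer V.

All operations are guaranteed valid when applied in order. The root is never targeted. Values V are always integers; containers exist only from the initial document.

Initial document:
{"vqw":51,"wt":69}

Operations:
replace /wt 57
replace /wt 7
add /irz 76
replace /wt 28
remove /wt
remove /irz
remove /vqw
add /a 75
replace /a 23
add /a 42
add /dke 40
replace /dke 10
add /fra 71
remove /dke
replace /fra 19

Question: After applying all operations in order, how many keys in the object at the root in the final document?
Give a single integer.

Answer: 2

Derivation:
After op 1 (replace /wt 57): {"vqw":51,"wt":57}
After op 2 (replace /wt 7): {"vqw":51,"wt":7}
After op 3 (add /irz 76): {"irz":76,"vqw":51,"wt":7}
After op 4 (replace /wt 28): {"irz":76,"vqw":51,"wt":28}
After op 5 (remove /wt): {"irz":76,"vqw":51}
After op 6 (remove /irz): {"vqw":51}
After op 7 (remove /vqw): {}
After op 8 (add /a 75): {"a":75}
After op 9 (replace /a 23): {"a":23}
After op 10 (add /a 42): {"a":42}
After op 11 (add /dke 40): {"a":42,"dke":40}
After op 12 (replace /dke 10): {"a":42,"dke":10}
After op 13 (add /fra 71): {"a":42,"dke":10,"fra":71}
After op 14 (remove /dke): {"a":42,"fra":71}
After op 15 (replace /fra 19): {"a":42,"fra":19}
Size at the root: 2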